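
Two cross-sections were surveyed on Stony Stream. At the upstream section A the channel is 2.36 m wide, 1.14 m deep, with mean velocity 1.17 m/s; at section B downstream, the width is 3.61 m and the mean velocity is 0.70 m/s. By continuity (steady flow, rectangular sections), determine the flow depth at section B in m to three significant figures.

1.25 m

Q = A₁V₁ = (2.36×1.14) × 1.17 = 3.148 m³/s
d₂ = Q/(b₂ V₂) = 3.148/(3.61×0.70) = 1.246 m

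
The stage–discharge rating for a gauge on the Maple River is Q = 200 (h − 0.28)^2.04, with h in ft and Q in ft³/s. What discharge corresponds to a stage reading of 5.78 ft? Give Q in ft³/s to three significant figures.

6480 ft³/s

Q = 200 × (5.78 − 0.28)^2.04 = 200 × 5.5^2.04 = 6477 ft³/s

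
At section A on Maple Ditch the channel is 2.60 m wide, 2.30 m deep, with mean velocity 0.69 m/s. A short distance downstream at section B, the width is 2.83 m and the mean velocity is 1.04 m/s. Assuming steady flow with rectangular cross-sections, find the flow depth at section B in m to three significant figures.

1.40 m

Q = A₁V₁ = (2.60×2.30) × 0.69 = 4.126 m³/s
d₂ = Q/(b₂ V₂) = 4.126/(2.83×1.04) = 1.402 m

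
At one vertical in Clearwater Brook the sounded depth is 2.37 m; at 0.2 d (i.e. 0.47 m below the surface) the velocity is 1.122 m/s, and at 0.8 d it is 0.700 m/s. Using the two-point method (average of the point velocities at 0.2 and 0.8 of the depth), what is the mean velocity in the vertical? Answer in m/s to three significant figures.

0.911 m/s

v̄ = (1.122 + 0.700) / 2 = 0.9110 m/s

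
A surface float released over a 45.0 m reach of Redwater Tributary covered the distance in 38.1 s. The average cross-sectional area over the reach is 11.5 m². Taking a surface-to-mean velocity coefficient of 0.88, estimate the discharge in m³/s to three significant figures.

v_surface = L / t̄ = 45.0 / 38.1 = 1.181 m/s
v_mean = 0.88 × 1.181 = 1.039 m/s
Q = A × v_mean = 11.5 × 1.039 = 11.95 m³/s

12.0 m³/s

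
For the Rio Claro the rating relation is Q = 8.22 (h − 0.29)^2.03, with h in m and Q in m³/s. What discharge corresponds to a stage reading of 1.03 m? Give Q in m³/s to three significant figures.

Q = 8.22 × (1.03 − 0.29)^2.03 = 8.22 × 0.74^2.03 = 4.461 m³/s

4.46 m³/s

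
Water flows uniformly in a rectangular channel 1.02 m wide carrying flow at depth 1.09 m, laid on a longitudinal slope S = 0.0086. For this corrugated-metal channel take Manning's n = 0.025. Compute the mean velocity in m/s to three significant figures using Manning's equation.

A = b·y = 1.02 × 1.09 = 1.112 m²
P = b + 2y = 1.02 + 2×1.09 = 3.200 m
R = A/P = 1.112/3.200 = 0.3474 m
Q = (1/n)·A·R^(2/3)·S^(1/2) = (1/0.025) × 1.112 × 0.3474^(2/3) × 0.0086^(1/2) = 2.038 m³/s
V = Q/A = 2.038/1.112 = 1.833 m/s

1.83 m/s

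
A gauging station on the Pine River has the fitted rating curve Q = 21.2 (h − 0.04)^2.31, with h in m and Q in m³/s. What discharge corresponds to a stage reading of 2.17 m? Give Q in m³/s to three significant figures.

122 m³/s

Q = 21.2 × (2.17 − 0.04)^2.31 = 21.2 × 2.13^2.31 = 121.6 m³/s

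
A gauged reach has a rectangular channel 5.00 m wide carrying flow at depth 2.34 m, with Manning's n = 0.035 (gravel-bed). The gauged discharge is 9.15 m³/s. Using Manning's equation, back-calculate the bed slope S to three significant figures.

0.000582

A = b·y = 5.00 × 2.34 = 11.70 m²
P = b + 2y = 5.00 + 2×2.34 = 9.680 m
R = A/P = 11.70/9.680 = 1.209 m
S = (Q·n / (1·A·R^(2/3)))² = (9.15×0.035 / (1×11.70×1.135))² = 0.0005819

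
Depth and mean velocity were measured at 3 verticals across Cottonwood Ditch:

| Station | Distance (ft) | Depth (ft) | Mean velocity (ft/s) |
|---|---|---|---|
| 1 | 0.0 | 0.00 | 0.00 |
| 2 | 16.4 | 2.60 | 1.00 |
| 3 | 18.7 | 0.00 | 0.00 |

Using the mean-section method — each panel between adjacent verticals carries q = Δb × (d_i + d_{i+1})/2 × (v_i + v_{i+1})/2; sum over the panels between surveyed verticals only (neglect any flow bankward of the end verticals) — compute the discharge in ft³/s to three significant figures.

12.2 ft³/s

Panel 1-2: Δb = 16.4 ft, d̄ = (0.00+2.60)/2 = 1.3, v̄ = (0.00+1.00)/2 = 0.5 → q = 16.4×1.3×0.5 = 10.66 ft³/s
Panel 2-3: Δb = 2.3 ft, d̄ = (2.60+0.00)/2 = 1.3, v̄ = (1.00+0.00)/2 = 0.5 → q = 2.3×1.3×0.5 = 1.495 ft³/s
Q = Σ q = 12.16 ft³/s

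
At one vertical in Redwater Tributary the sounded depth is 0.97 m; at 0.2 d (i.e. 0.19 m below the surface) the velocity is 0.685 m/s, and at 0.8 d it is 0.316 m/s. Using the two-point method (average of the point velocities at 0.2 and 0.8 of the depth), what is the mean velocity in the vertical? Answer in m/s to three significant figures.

0.501 m/s

v̄ = (0.685 + 0.316) / 2 = 0.5005 m/s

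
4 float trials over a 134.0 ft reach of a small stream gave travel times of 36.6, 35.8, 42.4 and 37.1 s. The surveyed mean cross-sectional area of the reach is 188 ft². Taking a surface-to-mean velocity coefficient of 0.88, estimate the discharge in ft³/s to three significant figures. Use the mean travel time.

t̄ = (36.6 + 35.8 + 42.4 + 37.1) / 4 = 37.975 s
v_surface = L / t̄ = 134.0 / 37.975 = 3.529 ft/s
v_mean = 0.88 × 3.529 = 3.105 ft/s
Q = A × v_mean = 188 × 3.105 = 583.8 ft³/s

584 ft³/s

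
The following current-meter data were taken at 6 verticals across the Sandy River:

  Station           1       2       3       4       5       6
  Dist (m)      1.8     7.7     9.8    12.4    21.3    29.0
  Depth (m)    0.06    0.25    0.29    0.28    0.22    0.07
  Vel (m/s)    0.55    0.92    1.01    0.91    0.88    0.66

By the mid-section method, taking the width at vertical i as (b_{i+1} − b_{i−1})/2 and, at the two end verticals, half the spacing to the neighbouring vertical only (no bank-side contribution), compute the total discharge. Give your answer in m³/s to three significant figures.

w_1 = (7.7 − 1.8)/2 = 2.95 m; q_1 = 0.55 × 0.06 × 2.95 = 0.09735 m³/s
w_2 = (9.8 − 1.8)/2 = 4 m; q_2 = 0.92 × 0.25 × 4 = 0.9200 m³/s
w_3 = (12.4 − 7.7)/2 = 2.35 m; q_3 = 1.01 × 0.29 × 2.35 = 0.6883 m³/s
w_4 = (21.3 − 9.8)/2 = 5.75 m; q_4 = 0.91 × 0.28 × 5.75 = 1.465 m³/s
w_5 = (29.0 − 12.4)/2 = 8.3 m; q_5 = 0.88 × 0.22 × 8.3 = 1.607 m³/s
w_6 = (29.0 − 21.3)/2 = 3.85 m; q_6 = 0.66 × 0.07 × 3.85 = 0.1779 m³/s
Q = Σ qᵢ = 4.956 m³/s

4.96 m³/s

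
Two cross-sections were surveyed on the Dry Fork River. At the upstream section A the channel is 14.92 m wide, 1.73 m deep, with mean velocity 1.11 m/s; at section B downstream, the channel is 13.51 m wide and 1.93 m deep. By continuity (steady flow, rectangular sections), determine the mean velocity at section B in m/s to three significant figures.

Q = A₁V₁ = (14.92×1.73) × 1.11 = 28.65 m³/s
A₂ = 13.51 × 1.93 = 26.07 m²
V₂ = Q/A₂ = 28.65/26.07 = 1.099 m/s

1.10 m/s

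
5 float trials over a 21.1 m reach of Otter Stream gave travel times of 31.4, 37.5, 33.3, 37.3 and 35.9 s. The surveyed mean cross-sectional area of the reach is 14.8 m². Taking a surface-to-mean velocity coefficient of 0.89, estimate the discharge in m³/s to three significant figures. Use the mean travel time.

7.92 m³/s

t̄ = (31.4 + 37.5 + 33.3 + 37.3 + 35.9) / 5 = 35.08 s
v_surface = L / t̄ = 21.1 / 35.08 = 0.6015 m/s
v_mean = 0.89 × 0.6015 = 0.5353 m/s
Q = A × v_mean = 14.8 × 0.5353 = 7.923 m³/s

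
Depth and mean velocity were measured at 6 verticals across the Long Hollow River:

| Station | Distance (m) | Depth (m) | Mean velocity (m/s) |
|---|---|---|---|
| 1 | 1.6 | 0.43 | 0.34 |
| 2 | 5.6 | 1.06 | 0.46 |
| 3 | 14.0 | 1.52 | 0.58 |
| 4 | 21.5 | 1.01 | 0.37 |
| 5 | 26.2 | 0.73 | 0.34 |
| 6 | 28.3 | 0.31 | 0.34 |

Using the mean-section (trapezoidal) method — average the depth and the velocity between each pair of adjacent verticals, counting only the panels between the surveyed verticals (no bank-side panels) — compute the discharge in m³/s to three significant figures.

Panel 1-2: Δb = 4 m, d̄ = (0.43+1.06)/2 = 0.745, v̄ = (0.34+0.46)/2 = 0.4 → q = 4×0.745×0.4 = 1.192 m³/s
Panel 2-3: Δb = 8.4 m, d̄ = (1.06+1.52)/2 = 1.29, v̄ = (0.46+0.58)/2 = 0.52 → q = 8.4×1.29×0.52 = 5.635 m³/s
Panel 3-4: Δb = 7.5 m, d̄ = (1.52+1.01)/2 = 1.265, v̄ = (0.58+0.37)/2 = 0.475 → q = 7.5×1.265×0.475 = 4.507 m³/s
Panel 4-5: Δb = 4.7 m, d̄ = (1.01+0.73)/2 = 0.87, v̄ = (0.37+0.34)/2 = 0.355 → q = 4.7×0.87×0.355 = 1.452 m³/s
Panel 5-6: Δb = 2.1 m, d̄ = (0.73+0.31)/2 = 0.52, v̄ = (0.34+0.34)/2 = 0.34 → q = 2.1×0.52×0.34 = 0.3713 m³/s
Q = Σ q = 13.16 m³/s

13.2 m³/s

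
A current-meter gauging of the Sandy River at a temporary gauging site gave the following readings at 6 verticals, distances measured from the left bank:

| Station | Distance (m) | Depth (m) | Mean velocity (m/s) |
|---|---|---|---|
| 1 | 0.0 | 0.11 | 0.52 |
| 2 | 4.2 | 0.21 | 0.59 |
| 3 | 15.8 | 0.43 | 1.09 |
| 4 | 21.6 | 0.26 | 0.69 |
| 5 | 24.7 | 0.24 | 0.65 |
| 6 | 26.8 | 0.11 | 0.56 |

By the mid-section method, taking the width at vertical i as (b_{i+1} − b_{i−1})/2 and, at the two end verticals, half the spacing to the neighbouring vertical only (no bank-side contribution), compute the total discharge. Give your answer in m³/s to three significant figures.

6.45 m³/s

w_1 = (4.2 − 0.0)/2 = 2.1 m; q_1 = 0.52 × 0.11 × 2.1 = 0.1201 m³/s
w_2 = (15.8 − 0.0)/2 = 7.9 m; q_2 = 0.59 × 0.21 × 7.9 = 0.9788 m³/s
w_3 = (21.6 − 4.2)/2 = 8.7 m; q_3 = 1.09 × 0.43 × 8.7 = 4.078 m³/s
w_4 = (24.7 − 15.8)/2 = 4.45 m; q_4 = 0.69 × 0.26 × 4.45 = 0.7983 m³/s
w_5 = (26.8 − 21.6)/2 = 2.6 m; q_5 = 0.65 × 0.24 × 2.6 = 0.4056 m³/s
w_6 = (26.8 − 24.7)/2 = 1.05 m; q_6 = 0.56 × 0.11 × 1.05 = 0.06468 m³/s
Q = Σ qᵢ = 6.445 m³/s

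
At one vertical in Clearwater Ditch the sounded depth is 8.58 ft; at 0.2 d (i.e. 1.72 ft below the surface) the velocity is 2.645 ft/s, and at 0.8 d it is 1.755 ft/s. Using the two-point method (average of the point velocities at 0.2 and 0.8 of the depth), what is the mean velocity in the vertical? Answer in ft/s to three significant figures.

2.20 ft/s

v̄ = (2.645 + 1.755) / 2 = 2.200 ft/s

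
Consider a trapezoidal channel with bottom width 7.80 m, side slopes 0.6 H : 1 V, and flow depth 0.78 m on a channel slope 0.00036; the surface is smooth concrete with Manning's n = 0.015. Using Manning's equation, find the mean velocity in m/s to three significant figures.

0.969 m/s

A = (b + z·y)·y = (7.80 + 0.6×0.78)×0.78 = 6.449 m²
P = b + 2y√(1+z²) = 7.80 + 2×0.78×√(1+0.6²) = 9.619 m
R = A/P = 6.449/9.619 = 0.6704 m
Q = (1/n)·A·R^(2/3)·S^(1/2) = (1/0.015) × 6.449 × 0.6704^(2/3) × 0.00036^(1/2) = 6.249 m³/s
V = Q/A = 6.249/6.449 = 0.9689 m/s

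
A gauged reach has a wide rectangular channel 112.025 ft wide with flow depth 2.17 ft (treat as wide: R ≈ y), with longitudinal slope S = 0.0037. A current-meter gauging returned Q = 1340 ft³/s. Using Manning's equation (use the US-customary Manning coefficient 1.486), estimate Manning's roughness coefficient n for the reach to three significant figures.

0.0275

A = b·y = 112.025 × 2.17 = 243.1 ft²
Wide channel: R ≈ y = 2.17 ft
n = (1.486/Q)·A·R^(2/3)·S^(1/2) = (1.486/1340) × 243.1 × 1.676 × 0.06083 = 0.02749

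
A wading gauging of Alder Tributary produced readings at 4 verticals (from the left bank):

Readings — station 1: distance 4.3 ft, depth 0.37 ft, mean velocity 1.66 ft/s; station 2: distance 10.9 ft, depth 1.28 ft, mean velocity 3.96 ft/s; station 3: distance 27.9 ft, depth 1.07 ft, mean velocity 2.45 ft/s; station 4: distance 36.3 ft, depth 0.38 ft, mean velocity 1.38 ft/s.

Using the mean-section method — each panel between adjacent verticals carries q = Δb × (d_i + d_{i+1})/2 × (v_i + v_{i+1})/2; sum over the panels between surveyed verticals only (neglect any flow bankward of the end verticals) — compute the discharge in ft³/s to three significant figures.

91.0 ft³/s

Panel 1-2: Δb = 6.6 ft, d̄ = (0.37+1.28)/2 = 0.825, v̄ = (1.66+3.96)/2 = 2.81 → q = 6.6×0.825×2.81 = 15.30 ft³/s
Panel 2-3: Δb = 17 ft, d̄ = (1.28+1.07)/2 = 1.175, v̄ = (3.96+2.45)/2 = 3.205 → q = 17×1.175×3.205 = 64.02 ft³/s
Panel 3-4: Δb = 8.4 ft, d̄ = (1.07+0.38)/2 = 0.725, v̄ = (2.45+1.38)/2 = 1.915 → q = 8.4×0.725×1.915 = 11.66 ft³/s
Q = Σ q = 90.98 ft³/s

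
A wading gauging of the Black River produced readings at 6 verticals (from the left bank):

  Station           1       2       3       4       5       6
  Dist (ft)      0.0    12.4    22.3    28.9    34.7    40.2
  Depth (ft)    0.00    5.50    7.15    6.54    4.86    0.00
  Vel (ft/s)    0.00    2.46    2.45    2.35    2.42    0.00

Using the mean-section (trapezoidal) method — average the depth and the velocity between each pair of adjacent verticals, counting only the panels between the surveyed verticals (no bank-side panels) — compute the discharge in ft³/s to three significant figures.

Panel 1-2: Δb = 12.4 ft, d̄ = (0.00+5.50)/2 = 2.75, v̄ = (0.00+2.46)/2 = 1.23 → q = 12.4×2.75×1.23 = 41.94 ft³/s
Panel 2-3: Δb = 9.9 ft, d̄ = (5.50+7.15)/2 = 6.325, v̄ = (2.46+2.45)/2 = 2.455 → q = 9.9×6.325×2.455 = 153.7 ft³/s
Panel 3-4: Δb = 6.6 ft, d̄ = (7.15+6.54)/2 = 6.845, v̄ = (2.45+2.35)/2 = 2.4 → q = 6.6×6.845×2.4 = 108.4 ft³/s
Panel 4-5: Δb = 5.8 ft, d̄ = (6.54+4.86)/2 = 5.7, v̄ = (2.35+2.42)/2 = 2.385 → q = 5.8×5.7×2.385 = 78.85 ft³/s
Panel 5-6: Δb = 5.5 ft, d̄ = (4.86+0.00)/2 = 2.43, v̄ = (2.42+0.00)/2 = 1.21 → q = 5.5×2.43×1.21 = 16.17 ft³/s
Q = Σ q = 399.1 ft³/s

399 ft³/s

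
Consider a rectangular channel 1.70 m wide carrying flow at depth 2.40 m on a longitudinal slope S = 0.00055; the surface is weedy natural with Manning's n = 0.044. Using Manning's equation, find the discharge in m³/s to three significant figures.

1.59 m³/s

A = b·y = 1.70 × 2.40 = 4.080 m²
P = b + 2y = 1.70 + 2×2.40 = 6.500 m
R = A/P = 4.080/6.500 = 0.6277 m
Q = (1/n)·A·R^(2/3)·S^(1/2) = (1/0.044) × 4.080 × 0.6277^(2/3) × 0.00055^(1/2) = 1.594 m³/s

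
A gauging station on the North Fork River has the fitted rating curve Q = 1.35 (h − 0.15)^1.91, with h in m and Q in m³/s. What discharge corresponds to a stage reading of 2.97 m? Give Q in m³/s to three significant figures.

Q = 1.35 × (2.97 − 0.15)^1.91 = 1.35 × 2.82^1.91 = 9.779 m³/s

9.78 m³/s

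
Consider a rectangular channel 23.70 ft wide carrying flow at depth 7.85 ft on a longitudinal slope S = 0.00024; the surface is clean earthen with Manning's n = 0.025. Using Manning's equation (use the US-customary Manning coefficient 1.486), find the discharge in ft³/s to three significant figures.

A = b·y = 23.70 × 7.85 = 186.0 ft²
P = b + 2y = 23.70 + 2×7.85 = 39.40 ft
R = A/P = 186.0/39.40 = 4.722 ft
Q = (1.486/n)·A·R^(2/3)·S^(1/2) = (1.486/0.025) × 186.0 × 4.722^(2/3) × 0.00024^(1/2) = 482.2 ft³/s

482 ft³/s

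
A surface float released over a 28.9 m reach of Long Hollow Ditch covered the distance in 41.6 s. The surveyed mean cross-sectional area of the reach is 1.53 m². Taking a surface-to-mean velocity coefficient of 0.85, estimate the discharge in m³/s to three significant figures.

0.903 m³/s

v_surface = L / t̄ = 28.9 / 41.6 = 0.6947 m/s
v_mean = 0.85 × 0.6947 = 0.5905 m/s
Q = A × v_mean = 1.53 × 0.5905 = 0.9035 m³/s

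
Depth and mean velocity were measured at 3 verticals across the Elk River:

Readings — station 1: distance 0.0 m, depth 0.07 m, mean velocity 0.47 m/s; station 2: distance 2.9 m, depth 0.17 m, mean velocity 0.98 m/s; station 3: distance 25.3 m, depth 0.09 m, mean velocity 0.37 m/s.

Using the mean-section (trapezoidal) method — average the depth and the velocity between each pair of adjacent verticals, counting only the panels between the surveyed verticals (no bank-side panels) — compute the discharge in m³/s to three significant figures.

2.22 m³/s

Panel 1-2: Δb = 2.9 m, d̄ = (0.07+0.17)/2 = 0.12, v̄ = (0.47+0.98)/2 = 0.725 → q = 2.9×0.12×0.725 = 0.2523 m³/s
Panel 2-3: Δb = 22.4 m, d̄ = (0.17+0.09)/2 = 0.13, v̄ = (0.98+0.37)/2 = 0.675 → q = 22.4×0.13×0.675 = 1.966 m³/s
Q = Σ q = 2.218 m³/s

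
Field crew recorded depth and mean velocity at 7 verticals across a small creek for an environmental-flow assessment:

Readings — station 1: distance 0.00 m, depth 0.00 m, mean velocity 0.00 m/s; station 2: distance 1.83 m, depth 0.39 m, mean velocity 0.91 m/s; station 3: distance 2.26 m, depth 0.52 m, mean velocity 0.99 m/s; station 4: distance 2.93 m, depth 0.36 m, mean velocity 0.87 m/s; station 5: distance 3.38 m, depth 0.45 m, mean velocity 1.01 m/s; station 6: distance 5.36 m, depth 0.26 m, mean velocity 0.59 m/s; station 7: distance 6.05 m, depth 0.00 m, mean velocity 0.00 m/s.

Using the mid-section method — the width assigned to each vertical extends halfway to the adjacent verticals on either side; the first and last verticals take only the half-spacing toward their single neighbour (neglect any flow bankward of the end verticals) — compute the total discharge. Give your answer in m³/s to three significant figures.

1.62 m³/s

w_2 = (2.26 − 0.00)/2 = 1.13 m; q_2 = 0.91 × 0.39 × 1.13 = 0.4010 m³/s
w_3 = (2.93 − 1.83)/2 = 0.55 m; q_3 = 0.99 × 0.52 × 0.55 = 0.2831 m³/s
w_4 = (3.38 − 2.26)/2 = 0.56 m; q_4 = 0.87 × 0.36 × 0.56 = 0.1754 m³/s
w_5 = (5.36 − 2.93)/2 = 1.215 m; q_5 = 1.01 × 0.45 × 1.215 = 0.5522 m³/s
w_6 = (6.05 − 3.38)/2 = 1.335 m; q_6 = 0.59 × 0.26 × 1.335 = 0.2048 m³/s
Stations 1, 7 contribute zero (depth or velocity is 0).
Q = Σ qᵢ = 1.617 m³/s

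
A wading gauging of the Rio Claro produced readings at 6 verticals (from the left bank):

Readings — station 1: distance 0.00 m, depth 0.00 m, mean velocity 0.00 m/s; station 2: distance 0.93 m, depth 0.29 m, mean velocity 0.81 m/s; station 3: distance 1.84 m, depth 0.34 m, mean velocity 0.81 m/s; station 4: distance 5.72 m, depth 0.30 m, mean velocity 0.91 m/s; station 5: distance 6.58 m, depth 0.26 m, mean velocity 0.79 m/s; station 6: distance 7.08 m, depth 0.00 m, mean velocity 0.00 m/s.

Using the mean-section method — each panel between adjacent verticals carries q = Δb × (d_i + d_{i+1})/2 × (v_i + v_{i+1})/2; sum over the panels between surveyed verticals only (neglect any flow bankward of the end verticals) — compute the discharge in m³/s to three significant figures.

1.58 m³/s

Panel 1-2: Δb = 0.93 m, d̄ = (0.00+0.29)/2 = 0.145, v̄ = (0.00+0.81)/2 = 0.405 → q = 0.93×0.145×0.405 = 0.05461 m³/s
Panel 2-3: Δb = 0.91 m, d̄ = (0.29+0.34)/2 = 0.315, v̄ = (0.81+0.81)/2 = 0.81 → q = 0.91×0.315×0.81 = 0.2322 m³/s
Panel 3-4: Δb = 3.88 m, d̄ = (0.34+0.30)/2 = 0.32, v̄ = (0.81+0.91)/2 = 0.86 → q = 3.88×0.32×0.86 = 1.068 m³/s
Panel 4-5: Δb = 0.86 m, d̄ = (0.30+0.26)/2 = 0.28, v̄ = (0.91+0.79)/2 = 0.85 → q = 0.86×0.28×0.85 = 0.2047 m³/s
Panel 5-6: Δb = 0.5 m, d̄ = (0.26+0.00)/2 = 0.13, v̄ = (0.79+0.00)/2 = 0.395 → q = 0.5×0.13×0.395 = 0.02568 m³/s
Q = Σ q = 1.585 m³/s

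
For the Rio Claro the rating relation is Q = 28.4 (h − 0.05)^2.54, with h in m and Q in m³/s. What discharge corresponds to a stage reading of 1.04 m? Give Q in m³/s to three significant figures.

27.7 m³/s

Q = 28.4 × (1.04 − 0.05)^2.54 = 28.4 × 0.99^2.54 = 27.68 m³/s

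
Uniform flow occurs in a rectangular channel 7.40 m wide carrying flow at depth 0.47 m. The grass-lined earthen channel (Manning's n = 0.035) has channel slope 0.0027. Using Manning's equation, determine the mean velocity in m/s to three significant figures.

0.829 m/s

A = b·y = 7.40 × 0.47 = 3.478 m²
P = b + 2y = 7.40 + 2×0.47 = 8.340 m
R = A/P = 3.478/8.340 = 0.4170 m
Q = (1/n)·A·R^(2/3)·S^(1/2) = (1/0.035) × 3.478 × 0.4170^(2/3) × 0.0027^(1/2) = 2.882 m³/s
V = Q/A = 2.882/3.478 = 0.8287 m/s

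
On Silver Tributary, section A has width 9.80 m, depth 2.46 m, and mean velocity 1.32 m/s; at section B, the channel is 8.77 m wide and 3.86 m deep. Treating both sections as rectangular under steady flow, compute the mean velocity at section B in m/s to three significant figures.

0.940 m/s

Q = A₁V₁ = (9.80×2.46) × 1.32 = 31.82 m³/s
A₂ = 8.77 × 3.86 = 33.85 m²
V₂ = Q/A₂ = 31.82/33.85 = 0.9400 m/s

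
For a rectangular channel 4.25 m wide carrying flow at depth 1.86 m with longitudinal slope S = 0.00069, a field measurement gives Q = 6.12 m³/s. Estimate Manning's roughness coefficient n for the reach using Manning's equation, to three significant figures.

0.0337

A = b·y = 4.25 × 1.86 = 7.905 m²
P = b + 2y = 4.25 + 2×1.86 = 7.970 m
R = A/P = 7.905/7.970 = 0.9918 m
n = (1/Q)·A·R^(2/3)·S^(1/2) = (1/6.12) × 7.905 × 0.9946 × 0.02627 = 0.03374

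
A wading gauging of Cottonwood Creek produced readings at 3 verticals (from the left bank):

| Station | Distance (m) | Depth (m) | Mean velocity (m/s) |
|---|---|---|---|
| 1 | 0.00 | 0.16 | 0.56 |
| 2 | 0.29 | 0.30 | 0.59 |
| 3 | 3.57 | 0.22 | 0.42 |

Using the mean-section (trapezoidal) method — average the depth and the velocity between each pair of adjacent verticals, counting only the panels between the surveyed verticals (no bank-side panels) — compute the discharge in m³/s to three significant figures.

Panel 1-2: Δb = 0.29 m, d̄ = (0.16+0.30)/2 = 0.23, v̄ = (0.56+0.59)/2 = 0.575 → q = 0.29×0.23×0.575 = 0.03835 m³/s
Panel 2-3: Δb = 3.28 m, d̄ = (0.30+0.22)/2 = 0.26, v̄ = (0.59+0.42)/2 = 0.505 → q = 3.28×0.26×0.505 = 0.4307 m³/s
Q = Σ q = 0.4690 m³/s

0.469 m³/s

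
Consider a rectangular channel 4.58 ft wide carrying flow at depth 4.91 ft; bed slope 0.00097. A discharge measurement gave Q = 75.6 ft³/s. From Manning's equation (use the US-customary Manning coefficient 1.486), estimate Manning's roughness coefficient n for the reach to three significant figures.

0.0185

A = b·y = 4.58 × 4.91 = 22.49 ft²
P = b + 2y = 4.58 + 2×4.91 = 14.40 ft
R = A/P = 22.49/14.40 = 1.562 ft
n = (1.486/Q)·A·R^(2/3)·S^(1/2) = (1.486/75.6) × 22.49 × 1.346 × 0.03114 = 0.01853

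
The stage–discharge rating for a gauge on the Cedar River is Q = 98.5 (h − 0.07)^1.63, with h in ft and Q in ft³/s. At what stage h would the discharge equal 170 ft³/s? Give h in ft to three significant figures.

1.47 ft

h − h₀ = (Q/C)^(1/b) = (170/98.5)^(1/1.63) = 1.398 ft
h = 0.07 + 1.398 = 1.468 ft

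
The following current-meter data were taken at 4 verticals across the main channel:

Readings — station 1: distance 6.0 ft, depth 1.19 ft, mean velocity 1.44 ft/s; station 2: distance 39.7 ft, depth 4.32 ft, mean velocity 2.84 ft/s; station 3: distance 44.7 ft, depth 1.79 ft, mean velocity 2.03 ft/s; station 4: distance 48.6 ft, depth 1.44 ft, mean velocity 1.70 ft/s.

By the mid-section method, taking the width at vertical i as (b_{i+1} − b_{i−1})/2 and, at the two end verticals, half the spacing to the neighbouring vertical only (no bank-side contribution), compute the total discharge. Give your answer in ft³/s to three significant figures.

287 ft³/s

w_1 = (39.7 − 6.0)/2 = 16.85 ft; q_1 = 1.44 × 1.19 × 16.85 = 28.87 ft³/s
w_2 = (44.7 − 6.0)/2 = 19.35 ft; q_2 = 2.84 × 4.32 × 19.35 = 237.4 ft³/s
w_3 = (48.6 − 39.7)/2 = 4.45 ft; q_3 = 2.03 × 1.79 × 4.45 = 16.17 ft³/s
w_4 = (48.6 − 44.7)/2 = 1.95 ft; q_4 = 1.70 × 1.44 × 1.95 = 4.774 ft³/s
Q = Σ qᵢ = 287.2 ft³/s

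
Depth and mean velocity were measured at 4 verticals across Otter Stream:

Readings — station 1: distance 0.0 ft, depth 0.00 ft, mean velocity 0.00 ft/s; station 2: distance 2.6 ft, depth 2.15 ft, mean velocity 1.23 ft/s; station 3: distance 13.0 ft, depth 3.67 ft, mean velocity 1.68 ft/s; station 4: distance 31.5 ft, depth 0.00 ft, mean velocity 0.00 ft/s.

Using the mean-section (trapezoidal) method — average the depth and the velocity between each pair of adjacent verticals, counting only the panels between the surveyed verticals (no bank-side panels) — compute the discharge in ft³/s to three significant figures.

74.3 ft³/s

Panel 1-2: Δb = 2.6 ft, d̄ = (0.00+2.15)/2 = 1.075, v̄ = (0.00+1.23)/2 = 0.615 → q = 2.6×1.075×0.615 = 1.719 ft³/s
Panel 2-3: Δb = 10.4 ft, d̄ = (2.15+3.67)/2 = 2.91, v̄ = (1.23+1.68)/2 = 1.455 → q = 10.4×2.91×1.455 = 44.03 ft³/s
Panel 3-4: Δb = 18.5 ft, d̄ = (3.67+0.00)/2 = 1.835, v̄ = (1.68+0.00)/2 = 0.84 → q = 18.5×1.835×0.84 = 28.52 ft³/s
Q = Σ q = 74.27 ft³/s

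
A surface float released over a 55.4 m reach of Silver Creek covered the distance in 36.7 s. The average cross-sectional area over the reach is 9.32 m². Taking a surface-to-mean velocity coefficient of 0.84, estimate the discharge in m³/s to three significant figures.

11.8 m³/s

v_surface = L / t̄ = 55.4 / 36.7 = 1.510 m/s
v_mean = 0.84 × 1.510 = 1.268 m/s
Q = A × v_mean = 9.32 × 1.268 = 11.82 m³/s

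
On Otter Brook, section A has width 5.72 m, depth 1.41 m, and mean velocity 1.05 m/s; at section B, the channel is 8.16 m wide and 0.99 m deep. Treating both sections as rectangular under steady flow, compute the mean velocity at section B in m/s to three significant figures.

Q = A₁V₁ = (5.72×1.41) × 1.05 = 8.468 m³/s
A₂ = 8.16 × 0.99 = 8.078 m²
V₂ = Q/A₂ = 8.468/8.078 = 1.048 m/s

1.05 m/s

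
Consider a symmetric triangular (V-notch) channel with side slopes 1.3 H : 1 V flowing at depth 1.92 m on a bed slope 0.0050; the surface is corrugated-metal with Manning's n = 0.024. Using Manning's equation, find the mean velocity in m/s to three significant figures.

A = z·y² = 1.3×1.92² = 4.792 m²
P = 2y√(1+z²) = 2×1.92×√(1+1.3²) = 6.298 m
R = A/P = 4.792/6.298 = 0.7609 m
Q = (1/n)·A·R^(2/3)·S^(1/2) = (1/0.024) × 4.792 × 0.7609^(2/3) × 0.0050^(1/2) = 11.77 m³/s
V = Q/A = 11.77/4.792 = 2.456 m/s

2.46 m/s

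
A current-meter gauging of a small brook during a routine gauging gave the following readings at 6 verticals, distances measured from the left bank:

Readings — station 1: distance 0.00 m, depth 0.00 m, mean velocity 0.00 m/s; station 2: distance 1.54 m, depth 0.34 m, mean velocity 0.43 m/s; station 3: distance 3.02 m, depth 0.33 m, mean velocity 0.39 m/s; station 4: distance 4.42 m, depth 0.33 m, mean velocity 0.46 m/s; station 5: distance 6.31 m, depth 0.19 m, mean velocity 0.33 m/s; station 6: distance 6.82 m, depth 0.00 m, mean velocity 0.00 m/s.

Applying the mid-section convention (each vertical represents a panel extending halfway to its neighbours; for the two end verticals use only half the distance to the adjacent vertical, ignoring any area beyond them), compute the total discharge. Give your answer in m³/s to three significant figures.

w_2 = (3.02 − 0.00)/2 = 1.51 m; q_2 = 0.43 × 0.34 × 1.51 = 0.2208 m³/s
w_3 = (4.42 − 1.54)/2 = 1.44 m; q_3 = 0.39 × 0.33 × 1.44 = 0.1853 m³/s
w_4 = (6.31 − 3.02)/2 = 1.645 m; q_4 = 0.46 × 0.33 × 1.645 = 0.2497 m³/s
w_5 = (6.82 − 4.42)/2 = 1.2 m; q_5 = 0.33 × 0.19 × 1.2 = 0.07524 m³/s
Stations 1, 6 contribute zero (depth or velocity is 0).
Q = Σ qᵢ = 0.7310 m³/s

0.731 m³/s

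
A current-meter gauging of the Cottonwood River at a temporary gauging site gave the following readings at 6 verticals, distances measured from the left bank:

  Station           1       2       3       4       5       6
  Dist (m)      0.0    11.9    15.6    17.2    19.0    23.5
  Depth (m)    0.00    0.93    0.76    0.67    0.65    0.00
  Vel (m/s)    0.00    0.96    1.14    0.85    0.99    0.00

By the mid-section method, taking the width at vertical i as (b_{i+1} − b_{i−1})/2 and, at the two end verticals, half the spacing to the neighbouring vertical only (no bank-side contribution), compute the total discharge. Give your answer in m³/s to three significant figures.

w_2 = (15.6 − 0.0)/2 = 7.8 m; q_2 = 0.96 × 0.93 × 7.8 = 6.964 m³/s
w_3 = (17.2 − 11.9)/2 = 2.65 m; q_3 = 1.14 × 0.76 × 2.65 = 2.296 m³/s
w_4 = (19.0 − 15.6)/2 = 1.7 m; q_4 = 0.85 × 0.67 × 1.7 = 0.9682 m³/s
w_5 = (23.5 − 17.2)/2 = 3.15 m; q_5 = 0.99 × 0.65 × 3.15 = 2.027 m³/s
Stations 1, 6 contribute zero (depth or velocity is 0).
Q = Σ qᵢ = 12.25 m³/s

12.3 m³/s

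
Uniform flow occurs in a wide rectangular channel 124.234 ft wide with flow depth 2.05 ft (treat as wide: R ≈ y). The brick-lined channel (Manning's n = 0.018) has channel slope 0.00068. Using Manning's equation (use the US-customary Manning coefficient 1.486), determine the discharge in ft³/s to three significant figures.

A = b·y = 124.234 × 2.05 = 254.7 ft²
Wide channel: R ≈ y = 2.05 ft
Q = (1.486/n)·A·R^(2/3)·S^(1/2) = (1.486/0.018) × 254.7 × 2.050^(2/3) × 0.00068^(1/2) = 884.8 ft³/s

885 ft³/s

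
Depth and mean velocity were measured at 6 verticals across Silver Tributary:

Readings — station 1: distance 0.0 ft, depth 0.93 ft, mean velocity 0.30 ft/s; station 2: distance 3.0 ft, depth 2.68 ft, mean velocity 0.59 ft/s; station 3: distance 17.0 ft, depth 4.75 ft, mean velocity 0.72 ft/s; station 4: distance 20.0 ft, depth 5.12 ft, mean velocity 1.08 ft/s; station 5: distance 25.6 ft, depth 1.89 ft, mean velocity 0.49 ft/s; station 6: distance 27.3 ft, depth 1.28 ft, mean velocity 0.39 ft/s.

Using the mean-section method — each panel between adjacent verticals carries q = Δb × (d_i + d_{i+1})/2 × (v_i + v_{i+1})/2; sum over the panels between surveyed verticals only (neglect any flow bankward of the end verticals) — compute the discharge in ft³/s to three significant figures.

Panel 1-2: Δb = 3 ft, d̄ = (0.93+2.68)/2 = 1.805, v̄ = (0.30+0.59)/2 = 0.445 → q = 3×1.805×0.445 = 2.410 ft³/s
Panel 2-3: Δb = 14 ft, d̄ = (2.68+4.75)/2 = 3.715, v̄ = (0.59+0.72)/2 = 0.655 → q = 14×3.715×0.655 = 34.07 ft³/s
Panel 3-4: Δb = 3 ft, d̄ = (4.75+5.12)/2 = 4.935, v̄ = (0.72+1.08)/2 = 0.9 → q = 3×4.935×0.9 = 13.32 ft³/s
Panel 4-5: Δb = 5.6 ft, d̄ = (5.12+1.89)/2 = 3.505, v̄ = (1.08+0.49)/2 = 0.785 → q = 5.6×3.505×0.785 = 15.41 ft³/s
Panel 5-6: Δb = 1.7 ft, d̄ = (1.89+1.28)/2 = 1.585, v̄ = (0.49+0.39)/2 = 0.44 → q = 1.7×1.585×0.44 = 1.186 ft³/s
Q = Σ q = 66.39 ft³/s

66.4 ft³/s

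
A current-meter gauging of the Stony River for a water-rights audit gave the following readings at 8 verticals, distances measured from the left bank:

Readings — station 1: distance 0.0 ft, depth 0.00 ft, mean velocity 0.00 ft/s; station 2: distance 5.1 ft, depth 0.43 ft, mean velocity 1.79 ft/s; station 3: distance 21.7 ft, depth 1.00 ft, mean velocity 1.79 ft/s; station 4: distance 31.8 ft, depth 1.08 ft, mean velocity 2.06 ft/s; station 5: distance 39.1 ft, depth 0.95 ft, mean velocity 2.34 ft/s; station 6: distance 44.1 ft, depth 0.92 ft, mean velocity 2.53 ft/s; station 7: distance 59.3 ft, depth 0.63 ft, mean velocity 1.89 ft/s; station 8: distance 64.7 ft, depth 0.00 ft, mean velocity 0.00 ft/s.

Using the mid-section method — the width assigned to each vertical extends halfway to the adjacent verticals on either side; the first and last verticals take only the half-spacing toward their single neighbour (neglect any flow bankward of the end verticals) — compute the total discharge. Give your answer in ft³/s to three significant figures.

w_2 = (21.7 − 0.0)/2 = 10.85 ft; q_2 = 1.79 × 0.43 × 10.85 = 8.351 ft³/s
w_3 = (31.8 − 5.1)/2 = 13.35 ft; q_3 = 1.79 × 1.00 × 13.35 = 23.90 ft³/s
w_4 = (39.1 − 21.7)/2 = 8.7 ft; q_4 = 2.06 × 1.08 × 8.7 = 19.36 ft³/s
w_5 = (44.1 − 31.8)/2 = 6.15 ft; q_5 = 2.34 × 0.95 × 6.15 = 13.67 ft³/s
w_6 = (59.3 − 39.1)/2 = 10.1 ft; q_6 = 2.53 × 0.92 × 10.1 = 23.51 ft³/s
w_7 = (64.7 − 44.1)/2 = 10.3 ft; q_7 = 1.89 × 0.63 × 10.3 = 12.26 ft³/s
Stations 1, 8 contribute zero (depth or velocity is 0).
Q = Σ qᵢ = 101.0 ft³/s

101 ft³/s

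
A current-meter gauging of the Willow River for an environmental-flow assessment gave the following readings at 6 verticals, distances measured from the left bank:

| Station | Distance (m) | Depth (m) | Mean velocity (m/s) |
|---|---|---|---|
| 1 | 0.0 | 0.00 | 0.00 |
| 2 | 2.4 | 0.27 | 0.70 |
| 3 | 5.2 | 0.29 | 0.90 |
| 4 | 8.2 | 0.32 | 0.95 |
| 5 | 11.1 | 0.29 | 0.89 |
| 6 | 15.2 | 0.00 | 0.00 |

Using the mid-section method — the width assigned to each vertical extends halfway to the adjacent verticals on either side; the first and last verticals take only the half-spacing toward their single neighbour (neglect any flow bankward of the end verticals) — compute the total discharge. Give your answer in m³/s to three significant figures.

w_2 = (5.2 − 0.0)/2 = 2.6 m; q_2 = 0.70 × 0.27 × 2.6 = 0.4914 m³/s
w_3 = (8.2 − 2.4)/2 = 2.9 m; q_3 = 0.90 × 0.29 × 2.9 = 0.7569 m³/s
w_4 = (11.1 − 5.2)/2 = 2.95 m; q_4 = 0.95 × 0.32 × 2.95 = 0.8968 m³/s
w_5 = (15.2 − 8.2)/2 = 3.5 m; q_5 = 0.89 × 0.29 × 3.5 = 0.9034 m³/s
Stations 1, 6 contribute zero (depth or velocity is 0).
Q = Σ qᵢ = 3.048 m³/s

3.05 m³/s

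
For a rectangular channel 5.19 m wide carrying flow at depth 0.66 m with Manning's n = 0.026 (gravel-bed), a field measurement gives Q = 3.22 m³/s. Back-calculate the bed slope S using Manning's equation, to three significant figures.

A = b·y = 5.19 × 0.66 = 3.425 m²
P = b + 2y = 5.19 + 2×0.66 = 6.510 m
R = A/P = 3.425/6.510 = 0.5262 m
S = (Q·n / (1·A·R^(2/3)))² = (3.22×0.026 / (1×3.425×0.6518))² = 0.001406

0.00141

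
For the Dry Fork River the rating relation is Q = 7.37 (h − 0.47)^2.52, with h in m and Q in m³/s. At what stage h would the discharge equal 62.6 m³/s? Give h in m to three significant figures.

2.81 m

h − h₀ = (Q/C)^(1/b) = (62.6/7.37)^(1/2.52) = 2.337 m
h = 0.47 + 2.337 = 2.807 m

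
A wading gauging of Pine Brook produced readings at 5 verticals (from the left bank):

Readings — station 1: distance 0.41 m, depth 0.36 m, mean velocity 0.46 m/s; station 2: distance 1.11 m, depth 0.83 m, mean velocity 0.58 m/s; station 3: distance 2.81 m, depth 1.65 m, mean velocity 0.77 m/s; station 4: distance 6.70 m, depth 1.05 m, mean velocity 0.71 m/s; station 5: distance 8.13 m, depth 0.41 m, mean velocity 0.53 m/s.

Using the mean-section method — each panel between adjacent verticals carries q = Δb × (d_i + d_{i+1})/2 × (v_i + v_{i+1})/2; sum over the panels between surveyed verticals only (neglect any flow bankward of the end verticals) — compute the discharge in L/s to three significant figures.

6170 L/s

Panel 1-2: Δb = 0.7 m, d̄ = (0.36+0.83)/2 = 0.595, v̄ = (0.46+0.58)/2 = 0.52 → q = 0.7×0.595×0.52 = 0.2166 m³/s
Panel 2-3: Δb = 1.7 m, d̄ = (0.83+1.65)/2 = 1.24, v̄ = (0.58+0.77)/2 = 0.675 → q = 1.7×1.24×0.675 = 1.423 m³/s
Panel 3-4: Δb = 3.89 m, d̄ = (1.65+1.05)/2 = 1.35, v̄ = (0.77+0.71)/2 = 0.74 → q = 3.89×1.35×0.74 = 3.886 m³/s
Panel 4-5: Δb = 1.43 m, d̄ = (1.05+0.41)/2 = 0.73, v̄ = (0.71+0.53)/2 = 0.62 → q = 1.43×0.73×0.62 = 0.6472 m³/s
Q = Σ q = 6.173 m³/s
= 6.173 × 1000 = 6173 L/s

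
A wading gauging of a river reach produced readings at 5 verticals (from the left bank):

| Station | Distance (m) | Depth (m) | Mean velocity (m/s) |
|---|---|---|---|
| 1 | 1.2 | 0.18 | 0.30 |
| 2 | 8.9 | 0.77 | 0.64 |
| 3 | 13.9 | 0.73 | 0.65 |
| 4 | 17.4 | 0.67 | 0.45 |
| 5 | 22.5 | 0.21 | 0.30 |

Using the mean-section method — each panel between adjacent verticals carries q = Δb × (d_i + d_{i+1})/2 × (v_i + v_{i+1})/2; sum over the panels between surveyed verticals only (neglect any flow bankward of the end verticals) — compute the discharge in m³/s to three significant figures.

6.33 m³/s

Panel 1-2: Δb = 7.7 m, d̄ = (0.18+0.77)/2 = 0.475, v̄ = (0.30+0.64)/2 = 0.47 → q = 7.7×0.475×0.47 = 1.719 m³/s
Panel 2-3: Δb = 5 m, d̄ = (0.77+0.73)/2 = 0.75, v̄ = (0.64+0.65)/2 = 0.645 → q = 5×0.75×0.645 = 2.419 m³/s
Panel 3-4: Δb = 3.5 m, d̄ = (0.73+0.67)/2 = 0.7, v̄ = (0.65+0.45)/2 = 0.55 → q = 3.5×0.7×0.55 = 1.348 m³/s
Panel 4-5: Δb = 5.1 m, d̄ = (0.67+0.21)/2 = 0.44, v̄ = (0.45+0.30)/2 = 0.375 → q = 5.1×0.44×0.375 = 0.8415 m³/s
Q = Σ q = 6.327 m³/s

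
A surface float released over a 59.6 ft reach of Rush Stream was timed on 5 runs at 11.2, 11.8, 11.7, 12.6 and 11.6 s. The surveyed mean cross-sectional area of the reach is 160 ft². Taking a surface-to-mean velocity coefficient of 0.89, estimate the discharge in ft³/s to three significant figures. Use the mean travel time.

t̄ = (11.2 + 11.8 + 11.7 + 12.6 + 11.6) / 5 = 11.78 s
v_surface = L / t̄ = 59.6 / 11.78 = 5.059 ft/s
v_mean = 0.89 × 5.059 = 4.503 ft/s
Q = A × v_mean = 160 × 4.503 = 720.5 ft³/s

720 ft³/s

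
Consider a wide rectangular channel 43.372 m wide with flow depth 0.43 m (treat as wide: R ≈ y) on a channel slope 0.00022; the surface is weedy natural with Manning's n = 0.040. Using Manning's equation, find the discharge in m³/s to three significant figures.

3.94 m³/s

A = b·y = 43.372 × 0.43 = 18.65 m²
Wide channel: R ≈ y = 0.43 m
Q = (1/n)·A·R^(2/3)·S^(1/2) = (1/0.040) × 18.65 × 0.4300^(2/3) × 0.00022^(1/2) = 3.940 m³/s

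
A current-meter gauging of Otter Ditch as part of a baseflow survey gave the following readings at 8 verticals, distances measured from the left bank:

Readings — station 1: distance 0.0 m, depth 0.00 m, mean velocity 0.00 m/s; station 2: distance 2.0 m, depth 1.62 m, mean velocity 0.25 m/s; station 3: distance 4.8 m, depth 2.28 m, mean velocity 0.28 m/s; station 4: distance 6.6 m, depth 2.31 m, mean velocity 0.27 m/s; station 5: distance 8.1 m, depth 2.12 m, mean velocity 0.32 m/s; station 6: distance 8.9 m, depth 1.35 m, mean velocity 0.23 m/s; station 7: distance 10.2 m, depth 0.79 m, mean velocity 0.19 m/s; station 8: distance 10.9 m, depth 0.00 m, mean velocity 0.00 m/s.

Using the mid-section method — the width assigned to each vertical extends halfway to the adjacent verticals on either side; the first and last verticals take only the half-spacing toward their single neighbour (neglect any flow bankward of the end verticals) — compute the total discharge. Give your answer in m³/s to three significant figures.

4.73 m³/s

w_2 = (4.8 − 0.0)/2 = 2.4 m; q_2 = 0.25 × 1.62 × 2.4 = 0.9720 m³/s
w_3 = (6.6 − 2.0)/2 = 2.3 m; q_3 = 0.28 × 2.28 × 2.3 = 1.468 m³/s
w_4 = (8.1 − 4.8)/2 = 1.65 m; q_4 = 0.27 × 2.31 × 1.65 = 1.029 m³/s
w_5 = (8.9 − 6.6)/2 = 1.15 m; q_5 = 0.32 × 2.12 × 1.15 = 0.7802 m³/s
w_6 = (10.2 − 8.1)/2 = 1.05 m; q_6 = 0.23 × 1.35 × 1.05 = 0.3260 m³/s
w_7 = (10.9 − 8.9)/2 = 1 m; q_7 = 0.19 × 0.79 × 1 = 0.1501 m³/s
Stations 1, 8 contribute zero (depth or velocity is 0).
Q = Σ qᵢ = 4.726 m³/s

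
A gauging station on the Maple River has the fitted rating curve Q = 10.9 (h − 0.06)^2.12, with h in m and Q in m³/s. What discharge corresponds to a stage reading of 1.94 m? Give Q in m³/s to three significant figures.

Q = 10.9 × (1.94 − 0.06)^2.12 = 10.9 × 1.88^2.12 = 41.56 m³/s

41.6 m³/s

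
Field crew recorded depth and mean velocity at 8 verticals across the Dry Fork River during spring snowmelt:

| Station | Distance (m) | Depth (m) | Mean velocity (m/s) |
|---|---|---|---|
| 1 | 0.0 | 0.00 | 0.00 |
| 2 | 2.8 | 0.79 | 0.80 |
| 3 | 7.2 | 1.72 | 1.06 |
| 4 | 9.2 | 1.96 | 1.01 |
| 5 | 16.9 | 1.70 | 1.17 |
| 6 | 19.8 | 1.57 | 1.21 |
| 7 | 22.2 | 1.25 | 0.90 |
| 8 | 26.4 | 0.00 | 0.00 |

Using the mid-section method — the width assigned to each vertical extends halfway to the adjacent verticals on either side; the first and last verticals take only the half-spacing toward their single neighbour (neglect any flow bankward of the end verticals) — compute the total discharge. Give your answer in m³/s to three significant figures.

w_2 = (7.2 − 0.0)/2 = 3.6 m; q_2 = 0.80 × 0.79 × 3.6 = 2.275 m³/s
w_3 = (9.2 − 2.8)/2 = 3.2 m; q_3 = 1.06 × 1.72 × 3.2 = 5.834 m³/s
w_4 = (16.9 − 7.2)/2 = 4.85 m; q_4 = 1.01 × 1.96 × 4.85 = 9.601 m³/s
w_5 = (19.8 − 9.2)/2 = 5.3 m; q_5 = 1.17 × 1.70 × 5.3 = 10.54 m³/s
w_6 = (22.2 − 16.9)/2 = 2.65 m; q_6 = 1.21 × 1.57 × 2.65 = 5.034 m³/s
w_7 = (26.4 − 19.8)/2 = 3.3 m; q_7 = 0.90 × 1.25 × 3.3 = 3.713 m³/s
Stations 1, 8 contribute zero (depth or velocity is 0).
Q = Σ qᵢ = 37.00 m³/s

37.0 m³/s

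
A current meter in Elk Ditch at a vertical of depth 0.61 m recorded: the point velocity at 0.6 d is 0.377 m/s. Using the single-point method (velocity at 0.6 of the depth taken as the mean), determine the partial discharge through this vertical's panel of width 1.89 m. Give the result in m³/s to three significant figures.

v̄ = v₀.₆ = 0.377 m/s
q = v̄ × d × w = 0.3770 × 0.61 × 1.89 = 0.4346 m³/s

0.435 m³/s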